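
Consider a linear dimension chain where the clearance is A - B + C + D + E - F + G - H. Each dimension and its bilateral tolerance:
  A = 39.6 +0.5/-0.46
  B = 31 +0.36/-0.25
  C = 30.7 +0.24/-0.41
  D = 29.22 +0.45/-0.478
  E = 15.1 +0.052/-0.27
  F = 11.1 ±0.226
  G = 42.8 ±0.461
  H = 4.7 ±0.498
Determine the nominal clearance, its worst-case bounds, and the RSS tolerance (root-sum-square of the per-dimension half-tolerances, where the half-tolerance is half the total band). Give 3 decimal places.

Stack each dimension's contribution:
  +A: nom +39.600 → Σnom=39.600; wc +0.500/-0.460 → slack +0.500/-0.460; half-tol=0.480, Σhalf²=0.230400
  -B: nom -31.000 → Σnom=8.600; wc +0.250/-0.360 → slack +0.750/-0.820; half-tol=0.305, Σhalf²=0.323425
  +C: nom +30.700 → Σnom=39.300; wc +0.240/-0.410 → slack +0.990/-1.230; half-tol=0.325, Σhalf²=0.429050
  +D: nom +29.220 → Σnom=68.520; wc +0.450/-0.478 → slack +1.440/-1.708; half-tol=0.464, Σhalf²=0.644346
  +E: nom +15.100 → Σnom=83.620; wc +0.052/-0.270 → slack +1.492/-1.978; half-tol=0.161, Σhalf²=0.670267
  -F: nom -11.100 → Σnom=72.520; wc +0.226/-0.226 → slack +1.718/-2.204; half-tol=0.226, Σhalf²=0.721343
  +G: nom +42.800 → Σnom=115.320; wc +0.461/-0.461 → slack +2.179/-2.665; half-tol=0.461, Σhalf²=0.933864
  -H: nom -4.700 → Σnom=110.620; wc +0.498/-0.498 → slack +2.677/-3.163; half-tol=0.498, Σhalf²=1.181868
Nominal = 110.620. Worst-case = [110.620 - 3.163, 110.620 + 2.677] = [107.457, 113.297]. RSS = √1.181868 = 1.087.

nominal=110.620 wc=[107.457,113.297] rss=1.087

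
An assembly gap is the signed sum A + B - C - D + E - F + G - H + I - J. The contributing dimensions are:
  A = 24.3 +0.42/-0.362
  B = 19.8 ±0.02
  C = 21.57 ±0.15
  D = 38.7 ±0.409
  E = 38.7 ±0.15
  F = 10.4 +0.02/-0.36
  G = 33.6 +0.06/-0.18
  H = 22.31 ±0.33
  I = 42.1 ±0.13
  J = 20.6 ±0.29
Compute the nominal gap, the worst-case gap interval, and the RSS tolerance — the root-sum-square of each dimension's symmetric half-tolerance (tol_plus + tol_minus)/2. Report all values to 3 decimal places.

Stack each dimension's contribution:
  +A: nom +24.300 → Σnom=24.300; wc +0.420/-0.362 → slack +0.420/-0.362; half-tol=0.391, Σhalf²=0.152881
  +B: nom +19.800 → Σnom=44.100; wc +0.020/-0.020 → slack +0.440/-0.382; half-tol=0.020, Σhalf²=0.153281
  -C: nom -21.570 → Σnom=22.530; wc +0.150/-0.150 → slack +0.590/-0.532; half-tol=0.150, Σhalf²=0.175781
  -D: nom -38.700 → Σnom=-16.170; wc +0.409/-0.409 → slack +0.999/-0.941; half-tol=0.409, Σhalf²=0.343062
  +E: nom +38.700 → Σnom=22.530; wc +0.150/-0.150 → slack +1.149/-1.091; half-tol=0.150, Σhalf²=0.365562
  -F: nom -10.400 → Σnom=12.130; wc +0.360/-0.020 → slack +1.509/-1.111; half-tol=0.190, Σhalf²=0.401662
  +G: nom +33.600 → Σnom=45.730; wc +0.060/-0.180 → slack +1.569/-1.291; half-tol=0.120, Σhalf²=0.416062
  -H: nom -22.310 → Σnom=23.420; wc +0.330/-0.330 → slack +1.899/-1.621; half-tol=0.330, Σhalf²=0.524962
  +I: nom +42.100 → Σnom=65.520; wc +0.130/-0.130 → slack +2.029/-1.751; half-tol=0.130, Σhalf²=0.541862
  -J: nom -20.600 → Σnom=44.920; wc +0.290/-0.290 → slack +2.319/-2.041; half-tol=0.290, Σhalf²=0.625962
Nominal = 44.920. Worst-case = [44.920 - 2.041, 44.920 + 2.319] = [42.879, 47.239]. RSS = √0.625962 = 0.791.

nominal=44.920 wc=[42.879,47.239] rss=0.791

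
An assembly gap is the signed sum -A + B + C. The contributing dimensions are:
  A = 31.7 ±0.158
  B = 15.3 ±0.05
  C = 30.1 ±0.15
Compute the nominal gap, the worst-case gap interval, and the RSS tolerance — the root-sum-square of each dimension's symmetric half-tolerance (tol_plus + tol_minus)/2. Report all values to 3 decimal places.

Stack each dimension's contribution:
  -A: nom -31.700 → Σnom=-31.700; wc +0.158/-0.158 → slack +0.158/-0.158; half-tol=0.158, Σhalf²=0.024964
  +B: nom +15.300 → Σnom=-16.400; wc +0.050/-0.050 → slack +0.208/-0.208; half-tol=0.050, Σhalf²=0.027464
  +C: nom +30.100 → Σnom=13.700; wc +0.150/-0.150 → slack +0.358/-0.358; half-tol=0.150, Σhalf²=0.049964
Nominal = 13.700. Worst-case = [13.700 - 0.358, 13.700 + 0.358] = [13.342, 14.058]. RSS = √0.049964 = 0.224.

nominal=13.700 wc=[13.342,14.058] rss=0.224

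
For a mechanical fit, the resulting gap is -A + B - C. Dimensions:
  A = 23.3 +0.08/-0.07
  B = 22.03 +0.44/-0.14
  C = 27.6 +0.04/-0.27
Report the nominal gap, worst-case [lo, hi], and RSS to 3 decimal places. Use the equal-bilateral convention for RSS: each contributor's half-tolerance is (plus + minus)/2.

nominal=-28.870 wc=[-29.130,-28.090] rss=0.337

Stack each dimension's contribution:
  -A: nom -23.300 → Σnom=-23.300; wc +0.070/-0.080 → slack +0.070/-0.080; half-tol=0.075, Σhalf²=0.005625
  +B: nom +22.030 → Σnom=-1.270; wc +0.440/-0.140 → slack +0.510/-0.220; half-tol=0.290, Σhalf²=0.089725
  -C: nom -27.600 → Σnom=-28.870; wc +0.270/-0.040 → slack +0.780/-0.260; half-tol=0.155, Σhalf²=0.113750
Nominal = -28.870. Worst-case = [-28.870 - 0.260, -28.870 + 0.780] = [-29.130, -28.090]. RSS = √0.113750 = 0.337.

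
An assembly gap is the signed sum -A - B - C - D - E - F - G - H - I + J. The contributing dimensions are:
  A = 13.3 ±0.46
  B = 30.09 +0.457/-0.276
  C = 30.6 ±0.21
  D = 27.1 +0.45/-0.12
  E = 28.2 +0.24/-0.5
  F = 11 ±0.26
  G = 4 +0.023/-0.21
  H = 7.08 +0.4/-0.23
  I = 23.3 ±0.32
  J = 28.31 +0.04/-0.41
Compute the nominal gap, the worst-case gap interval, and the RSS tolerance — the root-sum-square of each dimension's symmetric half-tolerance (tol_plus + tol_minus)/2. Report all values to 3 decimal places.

nominal=-146.360 wc=[-149.590,-143.734] rss=0.970

Stack each dimension's contribution:
  -A: nom -13.300 → Σnom=-13.300; wc +0.460/-0.460 → slack +0.460/-0.460; half-tol=0.460, Σhalf²=0.211600
  -B: nom -30.090 → Σnom=-43.390; wc +0.276/-0.457 → slack +0.736/-0.917; half-tol=0.367, Σhalf²=0.345922
  -C: nom -30.600 → Σnom=-73.990; wc +0.210/-0.210 → slack +0.946/-1.127; half-tol=0.210, Σhalf²=0.390022
  -D: nom -27.100 → Σnom=-101.090; wc +0.120/-0.450 → slack +1.066/-1.577; half-tol=0.285, Σhalf²=0.471247
  -E: nom -28.200 → Σnom=-129.290; wc +0.500/-0.240 → slack +1.566/-1.817; half-tol=0.370, Σhalf²=0.608147
  -F: nom -11.000 → Σnom=-140.290; wc +0.260/-0.260 → slack +1.826/-2.077; half-tol=0.260, Σhalf²=0.675747
  -G: nom -4.000 → Σnom=-144.290; wc +0.210/-0.023 → slack +2.036/-2.100; half-tol=0.116, Σhalf²=0.689319
  -H: nom -7.080 → Σnom=-151.370; wc +0.230/-0.400 → slack +2.266/-2.500; half-tol=0.315, Σhalf²=0.788544
  -I: nom -23.300 → Σnom=-174.670; wc +0.320/-0.320 → slack +2.586/-2.820; half-tol=0.320, Σhalf²=0.890945
  +J: nom +28.310 → Σnom=-146.360; wc +0.040/-0.410 → slack +2.626/-3.230; half-tol=0.225, Σhalf²=0.941570
Nominal = -146.360. Worst-case = [-146.360 - 3.230, -146.360 + 2.626] = [-149.590, -143.734]. RSS = √0.941570 = 0.970.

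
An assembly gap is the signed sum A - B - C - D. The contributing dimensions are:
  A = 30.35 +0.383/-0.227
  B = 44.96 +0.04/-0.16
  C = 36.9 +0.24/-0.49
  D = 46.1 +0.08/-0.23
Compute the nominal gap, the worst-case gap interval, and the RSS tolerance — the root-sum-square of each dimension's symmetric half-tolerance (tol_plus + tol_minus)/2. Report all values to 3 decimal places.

nominal=-97.610 wc=[-98.197,-96.347] rss=0.510

Stack each dimension's contribution:
  +A: nom +30.350 → Σnom=30.350; wc +0.383/-0.227 → slack +0.383/-0.227; half-tol=0.305, Σhalf²=0.093025
  -B: nom -44.960 → Σnom=-14.610; wc +0.160/-0.040 → slack +0.543/-0.267; half-tol=0.100, Σhalf²=0.103025
  -C: nom -36.900 → Σnom=-51.510; wc +0.490/-0.240 → slack +1.033/-0.507; half-tol=0.365, Σhalf²=0.236250
  -D: nom -46.100 → Σnom=-97.610; wc +0.230/-0.080 → slack +1.263/-0.587; half-tol=0.155, Σhalf²=0.260275
Nominal = -97.610. Worst-case = [-97.610 - 0.587, -97.610 + 1.263] = [-98.197, -96.347]. RSS = √0.260275 = 0.510.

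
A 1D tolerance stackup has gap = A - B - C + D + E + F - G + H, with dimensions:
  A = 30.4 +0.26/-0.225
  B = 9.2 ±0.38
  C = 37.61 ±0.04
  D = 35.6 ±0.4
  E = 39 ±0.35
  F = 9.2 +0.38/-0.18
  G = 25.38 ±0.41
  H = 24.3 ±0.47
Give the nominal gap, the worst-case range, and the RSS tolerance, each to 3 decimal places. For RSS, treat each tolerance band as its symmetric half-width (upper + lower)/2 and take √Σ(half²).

Stack each dimension's contribution:
  +A: nom +30.400 → Σnom=30.400; wc +0.260/-0.225 → slack +0.260/-0.225; half-tol=0.242, Σhalf²=0.058806
  -B: nom -9.200 → Σnom=21.200; wc +0.380/-0.380 → slack +0.640/-0.605; half-tol=0.380, Σhalf²=0.203206
  -C: nom -37.610 → Σnom=-16.410; wc +0.040/-0.040 → slack +0.680/-0.645; half-tol=0.040, Σhalf²=0.204806
  +D: nom +35.600 → Σnom=19.190; wc +0.400/-0.400 → slack +1.080/-1.045; half-tol=0.400, Σhalf²=0.364806
  +E: nom +39.000 → Σnom=58.190; wc +0.350/-0.350 → slack +1.430/-1.395; half-tol=0.350, Σhalf²=0.487306
  +F: nom +9.200 → Σnom=67.390; wc +0.380/-0.180 → slack +1.810/-1.575; half-tol=0.280, Σhalf²=0.565706
  -G: nom -25.380 → Σnom=42.010; wc +0.410/-0.410 → slack +2.220/-1.985; half-tol=0.410, Σhalf²=0.733806
  +H: nom +24.300 → Σnom=66.310; wc +0.470/-0.470 → slack +2.690/-2.455; half-tol=0.470, Σhalf²=0.954706
Nominal = 66.310. Worst-case = [66.310 - 2.455, 66.310 + 2.690] = [63.855, 69.000]. RSS = √0.954706 = 0.977.

nominal=66.310 wc=[63.855,69.000] rss=0.977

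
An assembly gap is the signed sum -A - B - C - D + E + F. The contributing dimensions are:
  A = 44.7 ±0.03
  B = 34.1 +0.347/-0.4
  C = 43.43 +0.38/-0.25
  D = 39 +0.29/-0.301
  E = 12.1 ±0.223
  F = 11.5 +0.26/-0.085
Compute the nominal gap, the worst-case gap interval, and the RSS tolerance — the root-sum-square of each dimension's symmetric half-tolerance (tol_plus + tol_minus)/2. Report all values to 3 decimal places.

nominal=-137.630 wc=[-138.985,-136.166] rss=0.638

Stack each dimension's contribution:
  -A: nom -44.700 → Σnom=-44.700; wc +0.030/-0.030 → slack +0.030/-0.030; half-tol=0.030, Σhalf²=0.000900
  -B: nom -34.100 → Σnom=-78.800; wc +0.400/-0.347 → slack +0.430/-0.377; half-tol=0.373, Σhalf²=0.140402
  -C: nom -43.430 → Σnom=-122.230; wc +0.250/-0.380 → slack +0.680/-0.757; half-tol=0.315, Σhalf²=0.239627
  -D: nom -39.000 → Σnom=-161.230; wc +0.301/-0.290 → slack +0.981/-1.047; half-tol=0.295, Σhalf²=0.326948
  +E: nom +12.100 → Σnom=-149.130; wc +0.223/-0.223 → slack +1.204/-1.270; half-tol=0.223, Σhalf²=0.376677
  +F: nom +11.500 → Σnom=-137.630; wc +0.260/-0.085 → slack +1.464/-1.355; half-tol=0.173, Σhalf²=0.406433
Nominal = -137.630. Worst-case = [-137.630 - 1.355, -137.630 + 1.464] = [-138.985, -136.166]. RSS = √0.406433 = 0.638.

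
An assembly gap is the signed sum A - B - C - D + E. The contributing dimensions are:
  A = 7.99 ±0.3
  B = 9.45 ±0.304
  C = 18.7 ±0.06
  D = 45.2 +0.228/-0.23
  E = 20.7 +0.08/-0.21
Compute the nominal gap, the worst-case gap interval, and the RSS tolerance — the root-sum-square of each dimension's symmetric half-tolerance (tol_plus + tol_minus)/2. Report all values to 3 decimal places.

nominal=-44.660 wc=[-45.762,-43.686] rss=0.509

Stack each dimension's contribution:
  +A: nom +7.990 → Σnom=7.990; wc +0.300/-0.300 → slack +0.300/-0.300; half-tol=0.300, Σhalf²=0.090000
  -B: nom -9.450 → Σnom=-1.460; wc +0.304/-0.304 → slack +0.604/-0.604; half-tol=0.304, Σhalf²=0.182416
  -C: nom -18.700 → Σnom=-20.160; wc +0.060/-0.060 → slack +0.664/-0.664; half-tol=0.060, Σhalf²=0.186016
  -D: nom -45.200 → Σnom=-65.360; wc +0.230/-0.228 → slack +0.894/-0.892; half-tol=0.229, Σhalf²=0.238457
  +E: nom +20.700 → Σnom=-44.660; wc +0.080/-0.210 → slack +0.974/-1.102; half-tol=0.145, Σhalf²=0.259482
Nominal = -44.660. Worst-case = [-44.660 - 1.102, -44.660 + 0.974] = [-45.762, -43.686]. RSS = √0.259482 = 0.509.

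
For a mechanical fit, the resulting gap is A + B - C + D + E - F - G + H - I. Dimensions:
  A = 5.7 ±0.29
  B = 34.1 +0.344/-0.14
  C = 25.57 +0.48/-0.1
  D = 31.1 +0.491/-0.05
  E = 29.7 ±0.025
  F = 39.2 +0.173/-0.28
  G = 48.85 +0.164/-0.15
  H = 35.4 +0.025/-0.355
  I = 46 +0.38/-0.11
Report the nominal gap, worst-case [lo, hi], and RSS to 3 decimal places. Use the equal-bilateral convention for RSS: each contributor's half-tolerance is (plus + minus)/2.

nominal=-23.620 wc=[-25.677,-21.805] rss=0.687

Stack each dimension's contribution:
  +A: nom +5.700 → Σnom=5.700; wc +0.290/-0.290 → slack +0.290/-0.290; half-tol=0.290, Σhalf²=0.084100
  +B: nom +34.100 → Σnom=39.800; wc +0.344/-0.140 → slack +0.634/-0.430; half-tol=0.242, Σhalf²=0.142664
  -C: nom -25.570 → Σnom=14.230; wc +0.100/-0.480 → slack +0.734/-0.910; half-tol=0.290, Σhalf²=0.226764
  +D: nom +31.100 → Σnom=45.330; wc +0.491/-0.050 → slack +1.225/-0.960; half-tol=0.271, Σhalf²=0.299934
  +E: nom +29.700 → Σnom=75.030; wc +0.025/-0.025 → slack +1.250/-0.985; half-tol=0.025, Σhalf²=0.300559
  -F: nom -39.200 → Σnom=35.830; wc +0.280/-0.173 → slack +1.530/-1.158; half-tol=0.227, Σhalf²=0.351861
  -G: nom -48.850 → Σnom=-13.020; wc +0.150/-0.164 → slack +1.680/-1.322; half-tol=0.157, Σhalf²=0.376510
  +H: nom +35.400 → Σnom=22.380; wc +0.025/-0.355 → slack +1.705/-1.677; half-tol=0.190, Σhalf²=0.412610
  -I: nom -46.000 → Σnom=-23.620; wc +0.110/-0.380 → slack +1.815/-2.057; half-tol=0.245, Σhalf²=0.472635
Nominal = -23.620. Worst-case = [-23.620 - 2.057, -23.620 + 1.815] = [-25.677, -21.805]. RSS = √0.472635 = 0.687.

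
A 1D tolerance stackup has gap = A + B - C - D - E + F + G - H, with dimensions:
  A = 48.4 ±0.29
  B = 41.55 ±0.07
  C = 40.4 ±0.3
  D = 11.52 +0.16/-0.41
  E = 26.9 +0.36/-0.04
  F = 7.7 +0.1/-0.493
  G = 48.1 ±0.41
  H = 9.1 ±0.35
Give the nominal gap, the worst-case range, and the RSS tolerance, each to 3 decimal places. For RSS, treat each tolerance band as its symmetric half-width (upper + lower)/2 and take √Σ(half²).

nominal=57.830 wc=[55.397,59.800] rss=0.824

Stack each dimension's contribution:
  +A: nom +48.400 → Σnom=48.400; wc +0.290/-0.290 → slack +0.290/-0.290; half-tol=0.290, Σhalf²=0.084100
  +B: nom +41.550 → Σnom=89.950; wc +0.070/-0.070 → slack +0.360/-0.360; half-tol=0.070, Σhalf²=0.089000
  -C: nom -40.400 → Σnom=49.550; wc +0.300/-0.300 → slack +0.660/-0.660; half-tol=0.300, Σhalf²=0.179000
  -D: nom -11.520 → Σnom=38.030; wc +0.410/-0.160 → slack +1.070/-0.820; half-tol=0.285, Σhalf²=0.260225
  -E: nom -26.900 → Σnom=11.130; wc +0.040/-0.360 → slack +1.110/-1.180; half-tol=0.200, Σhalf²=0.300225
  +F: nom +7.700 → Σnom=18.830; wc +0.100/-0.493 → slack +1.210/-1.673; half-tol=0.296, Σhalf²=0.388137
  +G: nom +48.100 → Σnom=66.930; wc +0.410/-0.410 → slack +1.620/-2.083; half-tol=0.410, Σhalf²=0.556237
  -H: nom -9.100 → Σnom=57.830; wc +0.350/-0.350 → slack +1.970/-2.433; half-tol=0.350, Σhalf²=0.678737
Nominal = 57.830. Worst-case = [57.830 - 2.433, 57.830 + 1.970] = [55.397, 59.800]. RSS = √0.678737 = 0.824.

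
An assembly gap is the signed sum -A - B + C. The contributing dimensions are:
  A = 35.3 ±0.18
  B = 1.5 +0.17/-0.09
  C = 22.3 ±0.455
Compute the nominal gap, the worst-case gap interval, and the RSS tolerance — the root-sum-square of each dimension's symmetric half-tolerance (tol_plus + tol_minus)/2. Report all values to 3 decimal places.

nominal=-14.500 wc=[-15.305,-13.775] rss=0.506

Stack each dimension's contribution:
  -A: nom -35.300 → Σnom=-35.300; wc +0.180/-0.180 → slack +0.180/-0.180; half-tol=0.180, Σhalf²=0.032400
  -B: nom -1.500 → Σnom=-36.800; wc +0.090/-0.170 → slack +0.270/-0.350; half-tol=0.130, Σhalf²=0.049300
  +C: nom +22.300 → Σnom=-14.500; wc +0.455/-0.455 → slack +0.725/-0.805; half-tol=0.455, Σhalf²=0.256325
Nominal = -14.500. Worst-case = [-14.500 - 0.805, -14.500 + 0.725] = [-15.305, -13.775]. RSS = √0.256325 = 0.506.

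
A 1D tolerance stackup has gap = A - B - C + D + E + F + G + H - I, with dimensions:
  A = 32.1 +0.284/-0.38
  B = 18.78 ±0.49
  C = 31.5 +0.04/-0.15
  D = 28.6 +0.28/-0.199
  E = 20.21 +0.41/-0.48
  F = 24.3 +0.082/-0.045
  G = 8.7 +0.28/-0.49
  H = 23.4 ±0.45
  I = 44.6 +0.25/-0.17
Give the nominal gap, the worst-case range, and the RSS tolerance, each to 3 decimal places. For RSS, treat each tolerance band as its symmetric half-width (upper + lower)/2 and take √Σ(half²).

nominal=42.430 wc=[39.606,45.026] rss=1.007

Stack each dimension's contribution:
  +A: nom +32.100 → Σnom=32.100; wc +0.284/-0.380 → slack +0.284/-0.380; half-tol=0.332, Σhalf²=0.110224
  -B: nom -18.780 → Σnom=13.320; wc +0.490/-0.490 → slack +0.774/-0.870; half-tol=0.490, Σhalf²=0.350324
  -C: nom -31.500 → Σnom=-18.180; wc +0.150/-0.040 → slack +0.924/-0.910; half-tol=0.095, Σhalf²=0.359349
  +D: nom +28.600 → Σnom=10.420; wc +0.280/-0.199 → slack +1.204/-1.109; half-tol=0.240, Σhalf²=0.416709
  +E: nom +20.210 → Σnom=30.630; wc +0.410/-0.480 → slack +1.614/-1.589; half-tol=0.445, Σhalf²=0.614734
  +F: nom +24.300 → Σnom=54.930; wc +0.082/-0.045 → slack +1.696/-1.634; half-tol=0.064, Σhalf²=0.618766
  +G: nom +8.700 → Σnom=63.630; wc +0.280/-0.490 → slack +1.976/-2.124; half-tol=0.385, Σhalf²=0.766991
  +H: nom +23.400 → Σnom=87.030; wc +0.450/-0.450 → slack +2.426/-2.574; half-tol=0.450, Σhalf²=0.969491
  -I: nom -44.600 → Σnom=42.430; wc +0.170/-0.250 → slack +2.596/-2.824; half-tol=0.210, Σhalf²=1.013591
Nominal = 42.430. Worst-case = [42.430 - 2.824, 42.430 + 2.596] = [39.606, 45.026]. RSS = √1.013591 = 1.007.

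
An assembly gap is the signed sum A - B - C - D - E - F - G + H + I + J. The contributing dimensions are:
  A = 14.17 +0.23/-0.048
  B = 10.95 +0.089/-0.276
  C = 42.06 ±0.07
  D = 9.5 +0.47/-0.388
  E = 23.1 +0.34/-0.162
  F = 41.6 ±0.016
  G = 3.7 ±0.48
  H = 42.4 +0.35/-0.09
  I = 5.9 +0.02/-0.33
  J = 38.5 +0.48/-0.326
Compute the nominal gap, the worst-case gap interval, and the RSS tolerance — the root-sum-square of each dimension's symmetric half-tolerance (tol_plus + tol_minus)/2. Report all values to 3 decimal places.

nominal=-29.940 wc=[-32.199,-27.468] rss=0.881

Stack each dimension's contribution:
  +A: nom +14.170 → Σnom=14.170; wc +0.230/-0.048 → slack +0.230/-0.048; half-tol=0.139, Σhalf²=0.019321
  -B: nom -10.950 → Σnom=3.220; wc +0.276/-0.089 → slack +0.506/-0.137; half-tol=0.182, Σhalf²=0.052627
  -C: nom -42.060 → Σnom=-38.840; wc +0.070/-0.070 → slack +0.576/-0.207; half-tol=0.070, Σhalf²=0.057527
  -D: nom -9.500 → Σnom=-48.340; wc +0.388/-0.470 → slack +0.964/-0.677; half-tol=0.429, Σhalf²=0.241568
  -E: nom -23.100 → Σnom=-71.440; wc +0.162/-0.340 → slack +1.126/-1.017; half-tol=0.251, Σhalf²=0.304569
  -F: nom -41.600 → Σnom=-113.040; wc +0.016/-0.016 → slack +1.142/-1.033; half-tol=0.016, Σhalf²=0.304825
  -G: nom -3.700 → Σnom=-116.740; wc +0.480/-0.480 → slack +1.622/-1.513; half-tol=0.480, Σhalf²=0.535225
  +H: nom +42.400 → Σnom=-74.340; wc +0.350/-0.090 → slack +1.972/-1.603; half-tol=0.220, Σhalf²=0.583625
  +I: nom +5.900 → Σnom=-68.440; wc +0.020/-0.330 → slack +1.992/-1.933; half-tol=0.175, Σhalf²=0.614250
  +J: nom +38.500 → Σnom=-29.940; wc +0.480/-0.326 → slack +2.472/-2.259; half-tol=0.403, Σhalf²=0.776659
Nominal = -29.940. Worst-case = [-29.940 - 2.259, -29.940 + 2.472] = [-32.199, -27.468]. RSS = √0.776659 = 0.881.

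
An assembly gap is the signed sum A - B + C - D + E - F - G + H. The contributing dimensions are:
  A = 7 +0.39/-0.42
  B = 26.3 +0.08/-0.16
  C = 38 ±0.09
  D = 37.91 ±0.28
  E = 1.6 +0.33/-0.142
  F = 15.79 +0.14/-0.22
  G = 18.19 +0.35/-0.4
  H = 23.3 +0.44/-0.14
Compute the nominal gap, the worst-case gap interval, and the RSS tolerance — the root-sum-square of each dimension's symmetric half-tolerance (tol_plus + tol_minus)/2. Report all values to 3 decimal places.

nominal=-28.290 wc=[-29.932,-25.980] rss=0.760

Stack each dimension's contribution:
  +A: nom +7.000 → Σnom=7.000; wc +0.390/-0.420 → slack +0.390/-0.420; half-tol=0.405, Σhalf²=0.164025
  -B: nom -26.300 → Σnom=-19.300; wc +0.160/-0.080 → slack +0.550/-0.500; half-tol=0.120, Σhalf²=0.178425
  +C: nom +38.000 → Σnom=18.700; wc +0.090/-0.090 → slack +0.640/-0.590; half-tol=0.090, Σhalf²=0.186525
  -D: nom -37.910 → Σnom=-19.210; wc +0.280/-0.280 → slack +0.920/-0.870; half-tol=0.280, Σhalf²=0.264925
  +E: nom +1.600 → Σnom=-17.610; wc +0.330/-0.142 → slack +1.250/-1.012; half-tol=0.236, Σhalf²=0.320621
  -F: nom -15.790 → Σnom=-33.400; wc +0.220/-0.140 → slack +1.470/-1.152; half-tol=0.180, Σhalf²=0.353021
  -G: nom -18.190 → Σnom=-51.590; wc +0.400/-0.350 → slack +1.870/-1.502; half-tol=0.375, Σhalf²=0.493646
  +H: nom +23.300 → Σnom=-28.290; wc +0.440/-0.140 → slack +2.310/-1.642; half-tol=0.290, Σhalf²=0.577746
Nominal = -28.290. Worst-case = [-28.290 - 1.642, -28.290 + 2.310] = [-29.932, -25.980]. RSS = √0.577746 = 0.760.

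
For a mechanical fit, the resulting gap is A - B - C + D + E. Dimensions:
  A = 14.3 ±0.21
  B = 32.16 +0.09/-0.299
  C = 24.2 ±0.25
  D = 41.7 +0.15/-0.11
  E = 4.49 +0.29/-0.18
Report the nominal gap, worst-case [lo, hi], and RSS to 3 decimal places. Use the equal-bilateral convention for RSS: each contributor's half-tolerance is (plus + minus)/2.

Stack each dimension's contribution:
  +A: nom +14.300 → Σnom=14.300; wc +0.210/-0.210 → slack +0.210/-0.210; half-tol=0.210, Σhalf²=0.044100
  -B: nom -32.160 → Σnom=-17.860; wc +0.299/-0.090 → slack +0.509/-0.300; half-tol=0.195, Σhalf²=0.081930
  -C: nom -24.200 → Σnom=-42.060; wc +0.250/-0.250 → slack +0.759/-0.550; half-tol=0.250, Σhalf²=0.144430
  +D: nom +41.700 → Σnom=-0.360; wc +0.150/-0.110 → slack +0.909/-0.660; half-tol=0.130, Σhalf²=0.161330
  +E: nom +4.490 → Σnom=4.130; wc +0.290/-0.180 → slack +1.199/-0.840; half-tol=0.235, Σhalf²=0.216555
Nominal = 4.130. Worst-case = [4.130 - 0.840, 4.130 + 1.199] = [3.290, 5.329]. RSS = √0.216555 = 0.465.

nominal=4.130 wc=[3.290,5.329] rss=0.465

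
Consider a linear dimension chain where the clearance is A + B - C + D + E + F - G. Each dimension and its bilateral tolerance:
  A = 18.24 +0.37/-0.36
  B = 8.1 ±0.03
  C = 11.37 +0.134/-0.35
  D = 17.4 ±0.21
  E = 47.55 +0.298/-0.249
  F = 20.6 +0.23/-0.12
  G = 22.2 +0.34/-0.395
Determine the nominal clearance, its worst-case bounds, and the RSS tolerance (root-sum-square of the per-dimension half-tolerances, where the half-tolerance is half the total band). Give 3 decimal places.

Stack each dimension's contribution:
  +A: nom +18.240 → Σnom=18.240; wc +0.370/-0.360 → slack +0.370/-0.360; half-tol=0.365, Σhalf²=0.133225
  +B: nom +8.100 → Σnom=26.340; wc +0.030/-0.030 → slack +0.400/-0.390; half-tol=0.030, Σhalf²=0.134125
  -C: nom -11.370 → Σnom=14.970; wc +0.350/-0.134 → slack +0.750/-0.524; half-tol=0.242, Σhalf²=0.192689
  +D: nom +17.400 → Σnom=32.370; wc +0.210/-0.210 → slack +0.960/-0.734; half-tol=0.210, Σhalf²=0.236789
  +E: nom +47.550 → Σnom=79.920; wc +0.298/-0.249 → slack +1.258/-0.983; half-tol=0.273, Σhalf²=0.311591
  +F: nom +20.600 → Σnom=100.520; wc +0.230/-0.120 → slack +1.488/-1.103; half-tol=0.175, Σhalf²=0.342216
  -G: nom -22.200 → Σnom=78.320; wc +0.395/-0.340 → slack +1.883/-1.443; half-tol=0.368, Σhalf²=0.477273
Nominal = 78.320. Worst-case = [78.320 - 1.443, 78.320 + 1.883] = [76.877, 80.203]. RSS = √0.477273 = 0.691.

nominal=78.320 wc=[76.877,80.203] rss=0.691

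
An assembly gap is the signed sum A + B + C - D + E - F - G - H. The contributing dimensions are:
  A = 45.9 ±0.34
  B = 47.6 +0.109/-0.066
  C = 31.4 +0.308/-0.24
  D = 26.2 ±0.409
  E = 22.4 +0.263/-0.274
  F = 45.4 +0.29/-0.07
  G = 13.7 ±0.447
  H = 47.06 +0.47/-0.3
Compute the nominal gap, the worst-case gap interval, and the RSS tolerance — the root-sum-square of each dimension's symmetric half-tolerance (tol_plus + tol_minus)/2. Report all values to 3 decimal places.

nominal=14.940 wc=[12.404,17.186] rss=0.905

Stack each dimension's contribution:
  +A: nom +45.900 → Σnom=45.900; wc +0.340/-0.340 → slack +0.340/-0.340; half-tol=0.340, Σhalf²=0.115600
  +B: nom +47.600 → Σnom=93.500; wc +0.109/-0.066 → slack +0.449/-0.406; half-tol=0.087, Σhalf²=0.123256
  +C: nom +31.400 → Σnom=124.900; wc +0.308/-0.240 → slack +0.757/-0.646; half-tol=0.274, Σhalf²=0.198332
  -D: nom -26.200 → Σnom=98.700; wc +0.409/-0.409 → slack +1.166/-1.055; half-tol=0.409, Σhalf²=0.365613
  +E: nom +22.400 → Σnom=121.100; wc +0.263/-0.274 → slack +1.429/-1.329; half-tol=0.269, Σhalf²=0.437706
  -F: nom -45.400 → Σnom=75.700; wc +0.070/-0.290 → slack +1.499/-1.619; half-tol=0.180, Σhalf²=0.470106
  -G: nom -13.700 → Σnom=62.000; wc +0.447/-0.447 → slack +1.946/-2.066; half-tol=0.447, Σhalf²=0.669914
  -H: nom -47.060 → Σnom=14.940; wc +0.300/-0.470 → slack +2.246/-2.536; half-tol=0.385, Σhalf²=0.818140
Nominal = 14.940. Worst-case = [14.940 - 2.536, 14.940 + 2.246] = [12.404, 17.186]. RSS = √0.818140 = 0.905.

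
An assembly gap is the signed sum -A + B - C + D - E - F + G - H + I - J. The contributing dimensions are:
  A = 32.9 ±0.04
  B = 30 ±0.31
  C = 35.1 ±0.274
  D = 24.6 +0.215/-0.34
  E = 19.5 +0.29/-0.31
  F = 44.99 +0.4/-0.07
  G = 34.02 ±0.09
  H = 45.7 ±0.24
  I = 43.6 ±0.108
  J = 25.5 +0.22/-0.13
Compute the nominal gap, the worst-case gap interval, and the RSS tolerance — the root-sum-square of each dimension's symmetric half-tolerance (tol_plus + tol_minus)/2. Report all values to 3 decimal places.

Stack each dimension's contribution:
  -A: nom -32.900 → Σnom=-32.900; wc +0.040/-0.040 → slack +0.040/-0.040; half-tol=0.040, Σhalf²=0.001600
  +B: nom +30.000 → Σnom=-2.900; wc +0.310/-0.310 → slack +0.350/-0.350; half-tol=0.310, Σhalf²=0.097700
  -C: nom -35.100 → Σnom=-38.000; wc +0.274/-0.274 → slack +0.624/-0.624; half-tol=0.274, Σhalf²=0.172776
  +D: nom +24.600 → Σnom=-13.400; wc +0.215/-0.340 → slack +0.839/-0.964; half-tol=0.278, Σhalf²=0.249782
  -E: nom -19.500 → Σnom=-32.900; wc +0.310/-0.290 → slack +1.149/-1.254; half-tol=0.300, Σhalf²=0.339782
  -F: nom -44.990 → Σnom=-77.890; wc +0.070/-0.400 → slack +1.219/-1.654; half-tol=0.235, Σhalf²=0.395007
  +G: nom +34.020 → Σnom=-43.870; wc +0.090/-0.090 → slack +1.309/-1.744; half-tol=0.090, Σhalf²=0.403107
  -H: nom -45.700 → Σnom=-89.570; wc +0.240/-0.240 → slack +1.549/-1.984; half-tol=0.240, Σhalf²=0.460707
  +I: nom +43.600 → Σnom=-45.970; wc +0.108/-0.108 → slack +1.657/-2.092; half-tol=0.108, Σhalf²=0.472371
  -J: nom -25.500 → Σnom=-71.470; wc +0.130/-0.220 → slack +1.787/-2.312; half-tol=0.175, Σhalf²=0.502996
Nominal = -71.470. Worst-case = [-71.470 - 2.312, -71.470 + 1.787] = [-73.782, -69.683]. RSS = √0.502996 = 0.709.

nominal=-71.470 wc=[-73.782,-69.683] rss=0.709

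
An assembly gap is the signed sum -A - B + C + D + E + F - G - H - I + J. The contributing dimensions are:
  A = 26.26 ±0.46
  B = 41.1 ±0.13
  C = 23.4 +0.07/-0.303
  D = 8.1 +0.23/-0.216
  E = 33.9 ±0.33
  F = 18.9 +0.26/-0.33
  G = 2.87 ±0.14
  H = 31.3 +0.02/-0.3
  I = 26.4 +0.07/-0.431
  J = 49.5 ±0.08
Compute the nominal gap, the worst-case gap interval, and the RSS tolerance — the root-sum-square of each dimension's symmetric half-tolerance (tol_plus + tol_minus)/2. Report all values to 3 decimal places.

Stack each dimension's contribution:
  -A: nom -26.260 → Σnom=-26.260; wc +0.460/-0.460 → slack +0.460/-0.460; half-tol=0.460, Σhalf²=0.211600
  -B: nom -41.100 → Σnom=-67.360; wc +0.130/-0.130 → slack +0.590/-0.590; half-tol=0.130, Σhalf²=0.228500
  +C: nom +23.400 → Σnom=-43.960; wc +0.070/-0.303 → slack +0.660/-0.893; half-tol=0.186, Σhalf²=0.263282
  +D: nom +8.100 → Σnom=-35.860; wc +0.230/-0.216 → slack +0.890/-1.109; half-tol=0.223, Σhalf²=0.313011
  +E: nom +33.900 → Σnom=-1.960; wc +0.330/-0.330 → slack +1.220/-1.439; half-tol=0.330, Σhalf²=0.421911
  +F: nom +18.900 → Σnom=16.940; wc +0.260/-0.330 → slack +1.480/-1.769; half-tol=0.295, Σhalf²=0.508936
  -G: nom -2.870 → Σnom=14.070; wc +0.140/-0.140 → slack +1.620/-1.909; half-tol=0.140, Σhalf²=0.528536
  -H: nom -31.300 → Σnom=-17.230; wc +0.300/-0.020 → slack +1.920/-1.929; half-tol=0.160, Σhalf²=0.554136
  -I: nom -26.400 → Σnom=-43.630; wc +0.431/-0.070 → slack +2.351/-1.999; half-tol=0.251, Σhalf²=0.616887
  +J: nom +49.500 → Σnom=5.870; wc +0.080/-0.080 → slack +2.431/-2.079; half-tol=0.080, Σhalf²=0.623286
Nominal = 5.870. Worst-case = [5.870 - 2.079, 5.870 + 2.431] = [3.791, 8.301]. RSS = √0.623286 = 0.789.

nominal=5.870 wc=[3.791,8.301] rss=0.789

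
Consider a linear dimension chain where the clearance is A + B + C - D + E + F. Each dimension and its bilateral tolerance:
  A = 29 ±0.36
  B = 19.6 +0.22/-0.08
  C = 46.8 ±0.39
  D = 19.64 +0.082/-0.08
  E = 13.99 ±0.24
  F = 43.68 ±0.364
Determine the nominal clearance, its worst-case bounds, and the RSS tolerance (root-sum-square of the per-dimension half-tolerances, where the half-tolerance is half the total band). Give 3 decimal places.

Stack each dimension's contribution:
  +A: nom +29.000 → Σnom=29.000; wc +0.360/-0.360 → slack +0.360/-0.360; half-tol=0.360, Σhalf²=0.129600
  +B: nom +19.600 → Σnom=48.600; wc +0.220/-0.080 → slack +0.580/-0.440; half-tol=0.150, Σhalf²=0.152100
  +C: nom +46.800 → Σnom=95.400; wc +0.390/-0.390 → slack +0.970/-0.830; half-tol=0.390, Σhalf²=0.304200
  -D: nom -19.640 → Σnom=75.760; wc +0.080/-0.082 → slack +1.050/-0.912; half-tol=0.081, Σhalf²=0.310761
  +E: nom +13.990 → Σnom=89.750; wc +0.240/-0.240 → slack +1.290/-1.152; half-tol=0.240, Σhalf²=0.368361
  +F: nom +43.680 → Σnom=133.430; wc +0.364/-0.364 → slack +1.654/-1.516; half-tol=0.364, Σhalf²=0.500857
Nominal = 133.430. Worst-case = [133.430 - 1.516, 133.430 + 1.654] = [131.914, 135.084]. RSS = √0.500857 = 0.708.

nominal=133.430 wc=[131.914,135.084] rss=0.708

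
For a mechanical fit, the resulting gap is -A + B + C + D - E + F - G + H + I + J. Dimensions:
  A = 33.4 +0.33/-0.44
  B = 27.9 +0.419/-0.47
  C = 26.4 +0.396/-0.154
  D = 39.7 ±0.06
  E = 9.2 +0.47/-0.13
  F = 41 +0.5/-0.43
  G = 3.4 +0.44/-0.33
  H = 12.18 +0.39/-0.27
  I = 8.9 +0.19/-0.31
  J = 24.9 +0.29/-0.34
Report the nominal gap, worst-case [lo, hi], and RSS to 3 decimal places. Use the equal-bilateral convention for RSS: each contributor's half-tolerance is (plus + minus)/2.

Stack each dimension's contribution:
  -A: nom -33.400 → Σnom=-33.400; wc +0.440/-0.330 → slack +0.440/-0.330; half-tol=0.385, Σhalf²=0.148225
  +B: nom +27.900 → Σnom=-5.500; wc +0.419/-0.470 → slack +0.859/-0.800; half-tol=0.445, Σhalf²=0.345805
  +C: nom +26.400 → Σnom=20.900; wc +0.396/-0.154 → slack +1.255/-0.954; half-tol=0.275, Σhalf²=0.421430
  +D: nom +39.700 → Σnom=60.600; wc +0.060/-0.060 → slack +1.315/-1.014; half-tol=0.060, Σhalf²=0.425030
  -E: nom -9.200 → Σnom=51.400; wc +0.130/-0.470 → slack +1.445/-1.484; half-tol=0.300, Σhalf²=0.515030
  +F: nom +41.000 → Σnom=92.400; wc +0.500/-0.430 → slack +1.945/-1.914; half-tol=0.465, Σhalf²=0.731255
  -G: nom -3.400 → Σnom=89.000; wc +0.330/-0.440 → slack +2.275/-2.354; half-tol=0.385, Σhalf²=0.879480
  +H: nom +12.180 → Σnom=101.180; wc +0.390/-0.270 → slack +2.665/-2.624; half-tol=0.330, Σhalf²=0.988380
  +I: nom +8.900 → Σnom=110.080; wc +0.190/-0.310 → slack +2.855/-2.934; half-tol=0.250, Σhalf²=1.050880
  +J: nom +24.900 → Σnom=134.980; wc +0.290/-0.340 → slack +3.145/-3.274; half-tol=0.315, Σhalf²=1.150105
Nominal = 134.980. Worst-case = [134.980 - 3.274, 134.980 + 3.145] = [131.706, 138.125]. RSS = √1.150105 = 1.072.

nominal=134.980 wc=[131.706,138.125] rss=1.072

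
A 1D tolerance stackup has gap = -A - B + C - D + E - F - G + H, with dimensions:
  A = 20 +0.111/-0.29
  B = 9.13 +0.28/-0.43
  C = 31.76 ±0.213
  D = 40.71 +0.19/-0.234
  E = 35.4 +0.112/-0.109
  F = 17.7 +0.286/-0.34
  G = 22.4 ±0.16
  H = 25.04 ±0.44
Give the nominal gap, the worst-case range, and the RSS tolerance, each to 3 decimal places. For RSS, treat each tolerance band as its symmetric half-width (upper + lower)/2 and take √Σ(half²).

Stack each dimension's contribution:
  -A: nom -20.000 → Σnom=-20.000; wc +0.290/-0.111 → slack +0.290/-0.111; half-tol=0.200, Σhalf²=0.040200
  -B: nom -9.130 → Σnom=-29.130; wc +0.430/-0.280 → slack +0.720/-0.391; half-tol=0.355, Σhalf²=0.166225
  +C: nom +31.760 → Σnom=2.630; wc +0.213/-0.213 → slack +0.933/-0.604; half-tol=0.213, Σhalf²=0.211594
  -D: nom -40.710 → Σnom=-38.080; wc +0.234/-0.190 → slack +1.167/-0.794; half-tol=0.212, Σhalf²=0.256538
  +E: nom +35.400 → Σnom=-2.680; wc +0.112/-0.109 → slack +1.279/-0.903; half-tol=0.111, Σhalf²=0.268748
  -F: nom -17.700 → Σnom=-20.380; wc +0.340/-0.286 → slack +1.619/-1.189; half-tol=0.313, Σhalf²=0.366717
  -G: nom -22.400 → Σnom=-42.780; wc +0.160/-0.160 → slack +1.779/-1.349; half-tol=0.160, Σhalf²=0.392317
  +H: nom +25.040 → Σnom=-17.740; wc +0.440/-0.440 → slack +2.219/-1.789; half-tol=0.440, Σhalf²=0.585917
Nominal = -17.740. Worst-case = [-17.740 - 1.789, -17.740 + 2.219] = [-19.529, -15.521]. RSS = √0.585917 = 0.765.

nominal=-17.740 wc=[-19.529,-15.521] rss=0.765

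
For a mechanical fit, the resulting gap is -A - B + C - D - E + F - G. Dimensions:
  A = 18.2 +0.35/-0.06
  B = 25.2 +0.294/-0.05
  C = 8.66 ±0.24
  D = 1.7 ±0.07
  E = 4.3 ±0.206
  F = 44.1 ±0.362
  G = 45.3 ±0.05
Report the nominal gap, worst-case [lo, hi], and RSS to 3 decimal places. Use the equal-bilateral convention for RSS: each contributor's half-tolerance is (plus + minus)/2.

nominal=-41.940 wc=[-43.512,-40.902] rss=0.557

Stack each dimension's contribution:
  -A: nom -18.200 → Σnom=-18.200; wc +0.060/-0.350 → slack +0.060/-0.350; half-tol=0.205, Σhalf²=0.042025
  -B: nom -25.200 → Σnom=-43.400; wc +0.050/-0.294 → slack +0.110/-0.644; half-tol=0.172, Σhalf²=0.071609
  +C: nom +8.660 → Σnom=-34.740; wc +0.240/-0.240 → slack +0.350/-0.884; half-tol=0.240, Σhalf²=0.129209
  -D: nom -1.700 → Σnom=-36.440; wc +0.070/-0.070 → slack +0.420/-0.954; half-tol=0.070, Σhalf²=0.134109
  -E: nom -4.300 → Σnom=-40.740; wc +0.206/-0.206 → slack +0.626/-1.160; half-tol=0.206, Σhalf²=0.176545
  +F: nom +44.100 → Σnom=3.360; wc +0.362/-0.362 → slack +0.988/-1.522; half-tol=0.362, Σhalf²=0.307589
  -G: nom -45.300 → Σnom=-41.940; wc +0.050/-0.050 → slack +1.038/-1.572; half-tol=0.050, Σhalf²=0.310089
Nominal = -41.940. Worst-case = [-41.940 - 1.572, -41.940 + 1.038] = [-43.512, -40.902]. RSS = √0.310089 = 0.557.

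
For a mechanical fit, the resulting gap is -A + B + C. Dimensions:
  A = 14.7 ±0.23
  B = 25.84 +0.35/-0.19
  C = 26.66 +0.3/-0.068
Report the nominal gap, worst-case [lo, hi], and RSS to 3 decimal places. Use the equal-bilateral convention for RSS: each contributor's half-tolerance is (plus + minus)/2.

nominal=37.800 wc=[37.312,38.680] rss=0.400

Stack each dimension's contribution:
  -A: nom -14.700 → Σnom=-14.700; wc +0.230/-0.230 → slack +0.230/-0.230; half-tol=0.230, Σhalf²=0.052900
  +B: nom +25.840 → Σnom=11.140; wc +0.350/-0.190 → slack +0.580/-0.420; half-tol=0.270, Σhalf²=0.125800
  +C: nom +26.660 → Σnom=37.800; wc +0.300/-0.068 → slack +0.880/-0.488; half-tol=0.184, Σhalf²=0.159656
Nominal = 37.800. Worst-case = [37.800 - 0.488, 37.800 + 0.880] = [37.312, 38.680]. RSS = √0.159656 = 0.400.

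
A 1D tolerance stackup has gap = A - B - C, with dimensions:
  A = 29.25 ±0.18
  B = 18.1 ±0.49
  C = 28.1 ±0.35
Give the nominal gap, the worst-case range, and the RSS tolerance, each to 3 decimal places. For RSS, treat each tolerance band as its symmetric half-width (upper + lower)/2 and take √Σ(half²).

Stack each dimension's contribution:
  +A: nom +29.250 → Σnom=29.250; wc +0.180/-0.180 → slack +0.180/-0.180; half-tol=0.180, Σhalf²=0.032400
  -B: nom -18.100 → Σnom=11.150; wc +0.490/-0.490 → slack +0.670/-0.670; half-tol=0.490, Σhalf²=0.272500
  -C: nom -28.100 → Σnom=-16.950; wc +0.350/-0.350 → slack +1.020/-1.020; half-tol=0.350, Σhalf²=0.395000
Nominal = -16.950. Worst-case = [-16.950 - 1.020, -16.950 + 1.020] = [-17.970, -15.930]. RSS = √0.395000 = 0.628.

nominal=-16.950 wc=[-17.970,-15.930] rss=0.628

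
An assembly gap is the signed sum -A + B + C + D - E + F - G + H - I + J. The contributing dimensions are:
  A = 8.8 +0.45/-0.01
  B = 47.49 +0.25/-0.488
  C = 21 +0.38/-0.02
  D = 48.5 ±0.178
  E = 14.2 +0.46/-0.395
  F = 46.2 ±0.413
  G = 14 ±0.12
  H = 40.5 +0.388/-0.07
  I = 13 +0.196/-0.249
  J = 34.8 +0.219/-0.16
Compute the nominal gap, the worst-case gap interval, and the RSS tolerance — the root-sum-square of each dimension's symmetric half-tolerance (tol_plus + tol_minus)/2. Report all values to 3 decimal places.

Stack each dimension's contribution:
  -A: nom -8.800 → Σnom=-8.800; wc +0.010/-0.450 → slack +0.010/-0.450; half-tol=0.230, Σhalf²=0.052900
  +B: nom +47.490 → Σnom=38.690; wc +0.250/-0.488 → slack +0.260/-0.938; half-tol=0.369, Σhalf²=0.189061
  +C: nom +21.000 → Σnom=59.690; wc +0.380/-0.020 → slack +0.640/-0.958; half-tol=0.200, Σhalf²=0.229061
  +D: nom +48.500 → Σnom=108.190; wc +0.178/-0.178 → slack +0.818/-1.136; half-tol=0.178, Σhalf²=0.260745
  -E: nom -14.200 → Σnom=93.990; wc +0.395/-0.460 → slack +1.213/-1.596; half-tol=0.427, Σhalf²=0.443501
  +F: nom +46.200 → Σnom=140.190; wc +0.413/-0.413 → slack +1.626/-2.009; half-tol=0.413, Σhalf²=0.614070
  -G: nom -14.000 → Σnom=126.190; wc +0.120/-0.120 → slack +1.746/-2.129; half-tol=0.120, Σhalf²=0.628470
  +H: nom +40.500 → Σnom=166.690; wc +0.388/-0.070 → slack +2.134/-2.199; half-tol=0.229, Σhalf²=0.680911
  -I: nom -13.000 → Σnom=153.690; wc +0.249/-0.196 → slack +2.383/-2.395; half-tol=0.223, Σhalf²=0.730417
  +J: nom +34.800 → Σnom=188.490; wc +0.219/-0.160 → slack +2.602/-2.555; half-tol=0.190, Σhalf²=0.766328
Nominal = 188.490. Worst-case = [188.490 - 2.555, 188.490 + 2.602] = [185.935, 191.092]. RSS = √0.766328 = 0.875.

nominal=188.490 wc=[185.935,191.092] rss=0.875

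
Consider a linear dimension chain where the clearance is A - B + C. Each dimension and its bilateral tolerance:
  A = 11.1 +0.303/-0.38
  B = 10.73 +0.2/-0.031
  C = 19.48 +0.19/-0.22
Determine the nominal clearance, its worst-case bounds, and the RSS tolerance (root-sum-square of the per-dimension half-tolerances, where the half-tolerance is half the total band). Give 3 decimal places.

Stack each dimension's contribution:
  +A: nom +11.100 → Σnom=11.100; wc +0.303/-0.380 → slack +0.303/-0.380; half-tol=0.342, Σhalf²=0.116622
  -B: nom -10.730 → Σnom=0.370; wc +0.031/-0.200 → slack +0.334/-0.580; half-tol=0.116, Σhalf²=0.129963
  +C: nom +19.480 → Σnom=19.850; wc +0.190/-0.220 → slack +0.524/-0.800; half-tol=0.205, Σhalf²=0.171988
Nominal = 19.850. Worst-case = [19.850 - 0.800, 19.850 + 0.524] = [19.050, 20.374]. RSS = √0.171988 = 0.415.

nominal=19.850 wc=[19.050,20.374] rss=0.415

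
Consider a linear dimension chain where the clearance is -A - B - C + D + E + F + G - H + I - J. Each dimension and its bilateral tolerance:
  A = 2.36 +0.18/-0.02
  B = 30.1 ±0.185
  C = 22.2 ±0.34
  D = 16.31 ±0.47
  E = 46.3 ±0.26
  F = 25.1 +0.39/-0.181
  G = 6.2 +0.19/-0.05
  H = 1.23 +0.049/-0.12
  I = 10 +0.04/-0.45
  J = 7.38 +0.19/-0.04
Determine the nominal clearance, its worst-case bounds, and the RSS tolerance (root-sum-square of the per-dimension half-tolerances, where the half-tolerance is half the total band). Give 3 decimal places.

nominal=40.640 wc=[38.285,42.695] rss=0.790

Stack each dimension's contribution:
  -A: nom -2.360 → Σnom=-2.360; wc +0.020/-0.180 → slack +0.020/-0.180; half-tol=0.100, Σhalf²=0.010000
  -B: nom -30.100 → Σnom=-32.460; wc +0.185/-0.185 → slack +0.205/-0.365; half-tol=0.185, Σhalf²=0.044225
  -C: nom -22.200 → Σnom=-54.660; wc +0.340/-0.340 → slack +0.545/-0.705; half-tol=0.340, Σhalf²=0.159825
  +D: nom +16.310 → Σnom=-38.350; wc +0.470/-0.470 → slack +1.015/-1.175; half-tol=0.470, Σhalf²=0.380725
  +E: nom +46.300 → Σnom=7.950; wc +0.260/-0.260 → slack +1.275/-1.435; half-tol=0.260, Σhalf²=0.448325
  +F: nom +25.100 → Σnom=33.050; wc +0.390/-0.181 → slack +1.665/-1.616; half-tol=0.285, Σhalf²=0.529835
  +G: nom +6.200 → Σnom=39.250; wc +0.190/-0.050 → slack +1.855/-1.666; half-tol=0.120, Σhalf²=0.544235
  -H: nom -1.230 → Σnom=38.020; wc +0.120/-0.049 → slack +1.975/-1.715; half-tol=0.084, Σhalf²=0.551375
  +I: nom +10.000 → Σnom=48.020; wc +0.040/-0.450 → slack +2.015/-2.165; half-tol=0.245, Σhalf²=0.611400
  -J: nom -7.380 → Σnom=40.640; wc +0.040/-0.190 → slack +2.055/-2.355; half-tol=0.115, Σhalf²=0.624625
Nominal = 40.640. Worst-case = [40.640 - 2.355, 40.640 + 2.055] = [38.285, 42.695]. RSS = √0.624625 = 0.790.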